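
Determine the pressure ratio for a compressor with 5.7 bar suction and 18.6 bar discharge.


PR = P_high / P_low
PR = 18.6 / 5.7
PR = 3.263

3.263


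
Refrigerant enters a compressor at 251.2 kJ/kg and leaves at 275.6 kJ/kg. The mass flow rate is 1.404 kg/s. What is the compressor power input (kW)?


dh = 275.6 - 251.2 = 24.4 kJ/kg
W = m_dot * dh = 1.404 * 24.4 = 34.26 kW

34.26


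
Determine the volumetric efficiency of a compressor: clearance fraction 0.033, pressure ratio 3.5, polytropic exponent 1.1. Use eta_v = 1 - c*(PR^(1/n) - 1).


PR^(1/n) = 3.5^(1/1.1) = 3.12325406
eta_v = 1 - 0.033 * (3.12325406 - 1)
eta_v = 0.9299

0.9299


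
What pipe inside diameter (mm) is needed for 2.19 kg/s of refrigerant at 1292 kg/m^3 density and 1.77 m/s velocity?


A = m_dot / (rho * v) = 2.19 / (1292 * 1.77) = 0.0009576533557 m^2
d = sqrt(4*A/pi) * 1000
d = 34.9 mm

34.9


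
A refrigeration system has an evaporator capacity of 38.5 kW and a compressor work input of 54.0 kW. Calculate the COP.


COP = Q_evap / W
COP = 38.5 / 54.0
COP = 0.713

0.713


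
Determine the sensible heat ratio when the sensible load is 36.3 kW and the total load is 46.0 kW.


SHR = Q_sensible / Q_total
SHR = 36.3 / 46.0
SHR = 0.789

0.789


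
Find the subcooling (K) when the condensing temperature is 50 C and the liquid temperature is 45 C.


Subcooling = T_cond - T_liquid
Subcooling = 50 - 45
Subcooling = 5 K

5


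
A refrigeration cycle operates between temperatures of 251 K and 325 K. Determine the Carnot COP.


dT = 325 - 251 = 74 K
COP_carnot = T_cold / dT = 251 / 74
COP_carnot = 3.392

3.392


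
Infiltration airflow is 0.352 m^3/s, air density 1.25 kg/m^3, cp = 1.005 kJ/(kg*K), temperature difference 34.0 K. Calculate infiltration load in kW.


Q = V_dot * rho * cp * dT
Q = 0.352 * 1.25 * 1.005 * 34.0
Q = 15.035 kW

15.035


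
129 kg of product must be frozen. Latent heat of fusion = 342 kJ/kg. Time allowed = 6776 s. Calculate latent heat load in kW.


Q_lat = m * h_fg / t
Q_lat = 129 * 342 / 6776
Q_lat = 6.51 kW

6.51


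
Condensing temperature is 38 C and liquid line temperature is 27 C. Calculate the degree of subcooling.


Subcooling = T_cond - T_liquid
Subcooling = 38 - 27
Subcooling = 11 K

11


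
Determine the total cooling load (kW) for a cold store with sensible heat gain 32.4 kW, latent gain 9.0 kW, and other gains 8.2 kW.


Q_total = Q_s + Q_l + Q_misc
Q_total = 32.4 + 9.0 + 8.2
Q_total = 49.6 kW

49.6


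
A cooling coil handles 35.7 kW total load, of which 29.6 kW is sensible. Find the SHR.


SHR = Q_sensible / Q_total
SHR = 29.6 / 35.7
SHR = 0.829

0.829


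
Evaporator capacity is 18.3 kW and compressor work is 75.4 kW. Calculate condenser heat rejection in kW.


Q_cond = Q_evap + W
Q_cond = 18.3 + 75.4
Q_cond = 93.7 kW

93.7


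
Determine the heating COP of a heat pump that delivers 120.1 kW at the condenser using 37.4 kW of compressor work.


COP_hp = Q_cond / W
COP_hp = 120.1 / 37.4
COP_hp = 3.211

3.211


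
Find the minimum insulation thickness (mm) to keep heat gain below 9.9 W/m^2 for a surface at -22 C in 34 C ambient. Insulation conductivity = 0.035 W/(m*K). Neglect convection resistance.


dT = 34 - (-22) = 56 K
thickness = k * dT / q_max * 1000
thickness = 0.035 * 56 / 9.9 * 1000
thickness = 198.0 mm

198.0


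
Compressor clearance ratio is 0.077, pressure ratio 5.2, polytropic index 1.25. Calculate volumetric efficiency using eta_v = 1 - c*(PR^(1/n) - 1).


PR^(1/n) = 5.2^(1/1.25) = 3.73940647
eta_v = 1 - 0.077 * (3.73940647 - 1)
eta_v = 0.7891

0.7891


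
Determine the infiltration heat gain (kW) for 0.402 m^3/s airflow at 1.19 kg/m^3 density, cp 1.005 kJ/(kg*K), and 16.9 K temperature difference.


Q = V_dot * rho * cp * dT
Q = 0.402 * 1.19 * 1.005 * 16.9
Q = 8.125 kW

8.125


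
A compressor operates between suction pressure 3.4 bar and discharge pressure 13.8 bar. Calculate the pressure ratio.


PR = P_high / P_low
PR = 13.8 / 3.4
PR = 4.059

4.059


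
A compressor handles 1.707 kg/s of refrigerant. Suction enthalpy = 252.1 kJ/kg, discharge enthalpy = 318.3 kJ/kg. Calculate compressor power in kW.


dh = 318.3 - 252.1 = 66.2 kJ/kg
W = m_dot * dh = 1.707 * 66.2 = 113.0 kW

113.0


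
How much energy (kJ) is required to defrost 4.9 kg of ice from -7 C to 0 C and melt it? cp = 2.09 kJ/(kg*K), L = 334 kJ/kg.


Sensible heat = cp * dT = 2.09 * 7 = 14.63 kJ/kg
Total per kg = 14.63 + 334 = 348.63 kJ/kg
Q = m * total = 4.9 * 348.63
Q = 1708.3 kJ

1708.3


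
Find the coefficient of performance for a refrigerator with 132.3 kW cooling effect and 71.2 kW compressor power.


COP = Q_evap / W
COP = 132.3 / 71.2
COP = 1.858

1.858


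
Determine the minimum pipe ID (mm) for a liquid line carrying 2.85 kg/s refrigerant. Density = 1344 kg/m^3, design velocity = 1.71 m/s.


A = m_dot / (rho * v) = 2.85 / (1344 * 1.71) = 0.001240079365 m^2
d = sqrt(4*A/pi) * 1000
d = 39.7 mm

39.7


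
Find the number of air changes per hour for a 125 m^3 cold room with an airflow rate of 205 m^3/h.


ACH = flow / volume
ACH = 205 / 125
ACH = 1.64

1.64


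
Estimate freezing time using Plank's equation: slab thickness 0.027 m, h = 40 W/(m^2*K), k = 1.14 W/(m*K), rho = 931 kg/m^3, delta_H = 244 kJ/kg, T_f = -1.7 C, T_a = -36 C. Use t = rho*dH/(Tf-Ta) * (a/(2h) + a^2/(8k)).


dT = -1.7 - (-36) = 34.3 K
term1 = a/(2h) = 0.027/(2*40) = 0.0003375
term2 = a^2/(8k) = 0.027^2/(8*1.14) = 0.00007993421053
t = rho*dH*1000/dT * (term1 + term2)
t = 931*244*1000/34.3 * (0.0003375 + 0.00007993421053)
t = 2765 s

2765


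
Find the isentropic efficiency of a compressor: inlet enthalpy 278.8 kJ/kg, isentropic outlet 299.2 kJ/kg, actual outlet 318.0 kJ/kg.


dh_ideal = 299.2 - 278.8 = 20.4 kJ/kg
dh_actual = 318.0 - 278.8 = 39.2 kJ/kg
eta_s = dh_ideal / dh_actual = 20.4 / 39.2
eta_s = 0.5204

0.5204


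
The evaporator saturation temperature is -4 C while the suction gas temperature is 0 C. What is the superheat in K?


Superheat = T_suction - T_evap
Superheat = 0 - (-4)
Superheat = 4 K

4


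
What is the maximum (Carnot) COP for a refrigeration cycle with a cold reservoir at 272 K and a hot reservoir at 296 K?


dT = 296 - 272 = 24 K
COP_carnot = T_cold / dT = 272 / 24
COP_carnot = 11.333

11.333


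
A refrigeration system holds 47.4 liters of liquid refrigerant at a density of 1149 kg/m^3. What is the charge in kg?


Charge = V * rho / 1000
Charge = 47.4 * 1149 / 1000
Charge = 54.46 kg

54.46


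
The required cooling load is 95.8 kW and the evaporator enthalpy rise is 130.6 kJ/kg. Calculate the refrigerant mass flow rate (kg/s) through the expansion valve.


m_dot = Q / dh
m_dot = 95.8 / 130.6
m_dot = 0.7335 kg/s

0.7335


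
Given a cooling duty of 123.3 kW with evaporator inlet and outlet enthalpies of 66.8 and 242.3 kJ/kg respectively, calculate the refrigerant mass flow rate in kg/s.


dh = 242.3 - 66.8 = 175.5 kJ/kg
m_dot = Q / dh = 123.3 / 175.5 = 0.7026 kg/s

0.7026


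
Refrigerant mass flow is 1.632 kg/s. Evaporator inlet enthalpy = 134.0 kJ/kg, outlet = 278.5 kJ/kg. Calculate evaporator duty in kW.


dh = 278.5 - 134.0 = 144.5 kJ/kg
Q_evap = m_dot * dh = 1.632 * 144.5
Q_evap = 235.82 kW

235.82


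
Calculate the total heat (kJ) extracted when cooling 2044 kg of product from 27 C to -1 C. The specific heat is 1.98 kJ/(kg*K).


dT = 27 - (-1) = 28 K
Q = m * cp * dT = 2044 * 1.98 * 28
Q = 113319 kJ

113319


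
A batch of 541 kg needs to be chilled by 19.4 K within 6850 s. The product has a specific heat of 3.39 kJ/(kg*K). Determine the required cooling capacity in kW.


Q = m * cp * dT / t
Q = 541 * 3.39 * 19.4 / 6850
Q = 5.194 kW

5.194


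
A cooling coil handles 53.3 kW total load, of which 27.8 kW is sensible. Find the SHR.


SHR = Q_sensible / Q_total
SHR = 27.8 / 53.3
SHR = 0.522

0.522


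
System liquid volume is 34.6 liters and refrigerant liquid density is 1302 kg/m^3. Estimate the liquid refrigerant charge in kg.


Charge = V * rho / 1000
Charge = 34.6 * 1302 / 1000
Charge = 45.05 kg

45.05


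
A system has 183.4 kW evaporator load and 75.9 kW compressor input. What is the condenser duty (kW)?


Q_cond = Q_evap + W
Q_cond = 183.4 + 75.9
Q_cond = 259.3 kW

259.3


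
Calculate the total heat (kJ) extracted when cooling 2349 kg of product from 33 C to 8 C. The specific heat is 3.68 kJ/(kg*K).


dT = 33 - (8) = 25 K
Q = m * cp * dT = 2349 * 3.68 * 25
Q = 216108 kJ

216108


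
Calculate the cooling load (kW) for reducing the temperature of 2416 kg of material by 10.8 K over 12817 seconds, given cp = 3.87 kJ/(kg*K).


Q = m * cp * dT / t
Q = 2416 * 3.87 * 10.8 / 12817
Q = 7.879 kW

7.879


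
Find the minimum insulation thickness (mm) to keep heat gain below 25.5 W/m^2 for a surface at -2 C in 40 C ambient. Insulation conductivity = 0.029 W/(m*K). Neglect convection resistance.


dT = 40 - (-2) = 42 K
thickness = k * dT / q_max * 1000
thickness = 0.029 * 42 / 25.5 * 1000
thickness = 47.8 mm

47.8


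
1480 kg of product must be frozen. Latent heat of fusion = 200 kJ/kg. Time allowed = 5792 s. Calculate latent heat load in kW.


Q_lat = m * h_fg / t
Q_lat = 1480 * 200 / 5792
Q_lat = 51.1 kW

51.1


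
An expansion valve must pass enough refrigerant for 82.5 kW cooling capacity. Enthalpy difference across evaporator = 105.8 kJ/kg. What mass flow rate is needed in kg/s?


m_dot = Q / dh
m_dot = 82.5 / 105.8
m_dot = 0.7798 kg/s

0.7798


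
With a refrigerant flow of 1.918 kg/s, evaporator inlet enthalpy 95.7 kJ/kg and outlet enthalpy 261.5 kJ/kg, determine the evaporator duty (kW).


dh = 261.5 - 95.7 = 165.8 kJ/kg
Q_evap = m_dot * dh = 1.918 * 165.8
Q_evap = 318.0 kW

318.0


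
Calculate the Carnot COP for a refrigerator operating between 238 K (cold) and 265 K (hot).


dT = 265 - 238 = 27 K
COP_carnot = T_cold / dT = 238 / 27
COP_carnot = 8.815

8.815


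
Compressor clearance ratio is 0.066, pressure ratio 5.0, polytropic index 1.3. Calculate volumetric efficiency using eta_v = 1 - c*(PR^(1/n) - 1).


PR^(1/n) = 5.0^(1/1.3) = 3.44880972
eta_v = 1 - 0.066 * (3.44880972 - 1)
eta_v = 0.8384

0.8384


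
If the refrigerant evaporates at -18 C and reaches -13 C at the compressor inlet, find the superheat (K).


Superheat = T_suction - T_evap
Superheat = -13 - (-18)
Superheat = 5 K

5


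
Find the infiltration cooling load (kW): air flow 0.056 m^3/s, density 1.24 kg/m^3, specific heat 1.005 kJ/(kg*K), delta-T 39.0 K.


Q = V_dot * rho * cp * dT
Q = 0.056 * 1.24 * 1.005 * 39.0
Q = 2.722 kW

2.722


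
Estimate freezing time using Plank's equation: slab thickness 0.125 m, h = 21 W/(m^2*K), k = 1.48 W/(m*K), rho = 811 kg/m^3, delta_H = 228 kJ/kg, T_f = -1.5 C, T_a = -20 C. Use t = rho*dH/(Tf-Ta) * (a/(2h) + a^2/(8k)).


dT = -1.5 - (-20) = 18.5 K
term1 = a/(2h) = 0.125/(2*21) = 0.002976190476
term2 = a^2/(8k) = 0.125^2/(8*1.48) = 0.001319679054
t = rho*dH*1000/dT * (term1 + term2)
t = 811*228*1000/18.5 * (0.002976190476 + 0.001319679054)
t = 42937 s

42937


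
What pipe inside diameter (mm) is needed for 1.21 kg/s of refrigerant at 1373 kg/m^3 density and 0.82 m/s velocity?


A = m_dot / (rho * v) = 1.21 / (1373 * 0.82) = 0.001074733981 m^2
d = sqrt(4*A/pi) * 1000
d = 37.0 mm

37.0


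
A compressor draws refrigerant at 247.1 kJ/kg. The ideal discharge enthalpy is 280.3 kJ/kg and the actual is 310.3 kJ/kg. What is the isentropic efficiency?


dh_ideal = 280.3 - 247.1 = 33.2 kJ/kg
dh_actual = 310.3 - 247.1 = 63.2 kJ/kg
eta_s = dh_ideal / dh_actual = 33.2 / 63.2
eta_s = 0.5253

0.5253


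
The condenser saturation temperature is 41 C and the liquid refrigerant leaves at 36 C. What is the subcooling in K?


Subcooling = T_cond - T_liquid
Subcooling = 41 - 36
Subcooling = 5 K

5


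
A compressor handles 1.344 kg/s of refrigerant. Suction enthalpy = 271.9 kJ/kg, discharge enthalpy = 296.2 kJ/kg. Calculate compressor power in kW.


dh = 296.2 - 271.9 = 24.3 kJ/kg
W = m_dot * dh = 1.344 * 24.3 = 32.66 kW

32.66


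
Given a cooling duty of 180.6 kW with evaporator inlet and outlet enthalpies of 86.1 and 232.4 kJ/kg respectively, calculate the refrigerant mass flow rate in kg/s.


dh = 232.4 - 86.1 = 146.3 kJ/kg
m_dot = Q / dh = 180.6 / 146.3 = 1.2344 kg/s

1.2344


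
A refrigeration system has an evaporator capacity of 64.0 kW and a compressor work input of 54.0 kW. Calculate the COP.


COP = Q_evap / W
COP = 64.0 / 54.0
COP = 1.185

1.185


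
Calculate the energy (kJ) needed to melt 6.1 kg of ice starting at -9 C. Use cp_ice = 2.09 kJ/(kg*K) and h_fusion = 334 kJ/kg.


Sensible heat = cp * dT = 2.09 * 9 = 18.81 kJ/kg
Total per kg = 18.81 + 334 = 352.81 kJ/kg
Q = m * total = 6.1 * 352.81
Q = 2152.1 kJ

2152.1


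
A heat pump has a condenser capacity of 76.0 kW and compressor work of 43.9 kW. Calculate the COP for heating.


COP_hp = Q_cond / W
COP_hp = 76.0 / 43.9
COP_hp = 1.731

1.731


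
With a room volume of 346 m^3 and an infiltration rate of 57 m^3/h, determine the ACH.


ACH = flow / volume
ACH = 57 / 346
ACH = 0.165

0.165


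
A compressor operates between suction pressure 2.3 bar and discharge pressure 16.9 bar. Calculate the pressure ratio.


PR = P_high / P_low
PR = 16.9 / 2.3
PR = 7.348

7.348


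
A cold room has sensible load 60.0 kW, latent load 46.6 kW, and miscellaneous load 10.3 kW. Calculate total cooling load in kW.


Q_total = Q_s + Q_l + Q_misc
Q_total = 60.0 + 46.6 + 10.3
Q_total = 116.9 kW

116.9


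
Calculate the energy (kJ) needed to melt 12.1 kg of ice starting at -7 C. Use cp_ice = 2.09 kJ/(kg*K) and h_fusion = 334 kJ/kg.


Sensible heat = cp * dT = 2.09 * 7 = 14.63 kJ/kg
Total per kg = 14.63 + 334 = 348.63 kJ/kg
Q = m * total = 12.1 * 348.63
Q = 4218.4 kJ

4218.4


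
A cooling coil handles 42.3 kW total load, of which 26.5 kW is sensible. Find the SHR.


SHR = Q_sensible / Q_total
SHR = 26.5 / 42.3
SHR = 0.626

0.626


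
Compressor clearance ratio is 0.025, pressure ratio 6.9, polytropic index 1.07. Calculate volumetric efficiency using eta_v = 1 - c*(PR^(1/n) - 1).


PR^(1/n) = 6.9^(1/1.07) = 6.08094552
eta_v = 1 - 0.025 * (6.08094552 - 1)
eta_v = 0.873

0.873


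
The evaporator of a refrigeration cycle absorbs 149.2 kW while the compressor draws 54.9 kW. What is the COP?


COP = Q_evap / W
COP = 149.2 / 54.9
COP = 2.718

2.718


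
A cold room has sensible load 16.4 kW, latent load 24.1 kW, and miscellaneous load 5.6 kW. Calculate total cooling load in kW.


Q_total = Q_s + Q_l + Q_misc
Q_total = 16.4 + 24.1 + 5.6
Q_total = 46.1 kW

46.1


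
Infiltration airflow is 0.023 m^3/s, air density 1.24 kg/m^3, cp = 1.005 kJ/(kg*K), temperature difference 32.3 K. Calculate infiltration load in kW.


Q = V_dot * rho * cp * dT
Q = 0.023 * 1.24 * 1.005 * 32.3
Q = 0.926 kW

0.926


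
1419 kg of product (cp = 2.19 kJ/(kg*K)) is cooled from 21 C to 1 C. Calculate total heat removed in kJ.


dT = 21 - (1) = 20 K
Q = m * cp * dT = 1419 * 2.19 * 20
Q = 62152 kJ

62152


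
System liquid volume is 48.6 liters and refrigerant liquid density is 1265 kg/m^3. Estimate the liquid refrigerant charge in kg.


Charge = V * rho / 1000
Charge = 48.6 * 1265 / 1000
Charge = 61.48 kg

61.48


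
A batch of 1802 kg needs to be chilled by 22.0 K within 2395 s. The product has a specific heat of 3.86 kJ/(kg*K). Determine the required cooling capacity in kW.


Q = m * cp * dT / t
Q = 1802 * 3.86 * 22.0 / 2395
Q = 63.894 kW

63.894


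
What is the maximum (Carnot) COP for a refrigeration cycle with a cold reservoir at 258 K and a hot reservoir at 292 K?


dT = 292 - 258 = 34 K
COP_carnot = T_cold / dT = 258 / 34
COP_carnot = 7.588

7.588


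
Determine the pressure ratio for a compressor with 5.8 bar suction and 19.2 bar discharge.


PR = P_high / P_low
PR = 19.2 / 5.8
PR = 3.31

3.31


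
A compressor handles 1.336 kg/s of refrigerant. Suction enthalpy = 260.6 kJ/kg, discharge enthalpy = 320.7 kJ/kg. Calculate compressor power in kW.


dh = 320.7 - 260.6 = 60.1 kJ/kg
W = m_dot * dh = 1.336 * 60.1 = 80.29 kW

80.29


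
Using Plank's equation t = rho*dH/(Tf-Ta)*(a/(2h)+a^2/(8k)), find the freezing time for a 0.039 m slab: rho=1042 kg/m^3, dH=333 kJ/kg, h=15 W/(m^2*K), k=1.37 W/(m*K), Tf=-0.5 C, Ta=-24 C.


dT = -0.5 - (-24) = 23.5 K
term1 = a/(2h) = 0.039/(2*15) = 0.0013
term2 = a^2/(8k) = 0.039^2/(8*1.37) = 0.0001387773723
t = rho*dH*1000/dT * (term1 + term2)
t = 1042*333*1000/23.5 * (0.0013 + 0.0001387773723)
t = 21244 s

21244


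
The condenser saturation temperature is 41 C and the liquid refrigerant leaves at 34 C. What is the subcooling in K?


Subcooling = T_cond - T_liquid
Subcooling = 41 - 34
Subcooling = 7 K

7


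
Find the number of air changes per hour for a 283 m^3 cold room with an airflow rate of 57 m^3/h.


ACH = flow / volume
ACH = 57 / 283
ACH = 0.201

0.201


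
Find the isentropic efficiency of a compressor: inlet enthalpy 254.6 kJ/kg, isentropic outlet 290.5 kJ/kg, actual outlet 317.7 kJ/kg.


dh_ideal = 290.5 - 254.6 = 35.9 kJ/kg
dh_actual = 317.7 - 254.6 = 63.1 kJ/kg
eta_s = dh_ideal / dh_actual = 35.9 / 63.1
eta_s = 0.5689

0.5689


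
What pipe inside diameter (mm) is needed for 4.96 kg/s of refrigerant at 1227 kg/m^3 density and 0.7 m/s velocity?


A = m_dot / (rho * v) = 4.96 / (1227 * 0.7) = 0.005774828269 m^2
d = sqrt(4*A/pi) * 1000
d = 85.7 mm

85.7


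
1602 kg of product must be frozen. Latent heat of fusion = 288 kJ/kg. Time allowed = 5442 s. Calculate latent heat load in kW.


Q_lat = m * h_fg / t
Q_lat = 1602 * 288 / 5442
Q_lat = 84.78 kW

84.78


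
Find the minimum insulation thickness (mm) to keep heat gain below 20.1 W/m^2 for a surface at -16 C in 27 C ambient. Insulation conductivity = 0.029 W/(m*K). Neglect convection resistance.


dT = 27 - (-16) = 43 K
thickness = k * dT / q_max * 1000
thickness = 0.029 * 43 / 20.1 * 1000
thickness = 62.0 mm

62.0


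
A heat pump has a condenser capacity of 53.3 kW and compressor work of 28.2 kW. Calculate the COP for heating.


COP_hp = Q_cond / W
COP_hp = 53.3 / 28.2
COP_hp = 1.89

1.89


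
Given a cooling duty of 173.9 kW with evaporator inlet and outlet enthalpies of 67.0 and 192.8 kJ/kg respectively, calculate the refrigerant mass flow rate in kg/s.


dh = 192.8 - 67.0 = 125.8 kJ/kg
m_dot = Q / dh = 173.9 / 125.8 = 1.3824 kg/s

1.3824


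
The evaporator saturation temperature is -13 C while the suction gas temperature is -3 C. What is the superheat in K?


Superheat = T_suction - T_evap
Superheat = -3 - (-13)
Superheat = 10 K

10


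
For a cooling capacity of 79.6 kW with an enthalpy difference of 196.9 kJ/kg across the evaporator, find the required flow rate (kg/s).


m_dot = Q / dh
m_dot = 79.6 / 196.9
m_dot = 0.4043 kg/s

0.4043


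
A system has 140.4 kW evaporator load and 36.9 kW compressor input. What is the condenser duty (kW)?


Q_cond = Q_evap + W
Q_cond = 140.4 + 36.9
Q_cond = 177.3 kW

177.3


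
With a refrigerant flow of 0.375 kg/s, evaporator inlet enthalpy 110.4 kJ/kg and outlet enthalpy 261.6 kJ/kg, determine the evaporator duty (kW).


dh = 261.6 - 110.4 = 151.2 kJ/kg
Q_evap = m_dot * dh = 0.375 * 151.2
Q_evap = 56.7 kW

56.7


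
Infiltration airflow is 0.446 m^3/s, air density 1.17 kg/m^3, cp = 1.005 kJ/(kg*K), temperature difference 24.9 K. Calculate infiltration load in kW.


Q = V_dot * rho * cp * dT
Q = 0.446 * 1.17 * 1.005 * 24.9
Q = 13.058 kW

13.058


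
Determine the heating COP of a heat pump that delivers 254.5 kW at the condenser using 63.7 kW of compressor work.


COP_hp = Q_cond / W
COP_hp = 254.5 / 63.7
COP_hp = 3.995

3.995


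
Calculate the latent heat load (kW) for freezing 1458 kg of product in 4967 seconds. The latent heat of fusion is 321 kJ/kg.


Q_lat = m * h_fg / t
Q_lat = 1458 * 321 / 4967
Q_lat = 94.23 kW

94.23


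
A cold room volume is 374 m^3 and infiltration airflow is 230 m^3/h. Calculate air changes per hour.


ACH = flow / volume
ACH = 230 / 374
ACH = 0.615

0.615


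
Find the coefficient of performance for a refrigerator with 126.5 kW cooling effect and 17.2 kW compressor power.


COP = Q_evap / W
COP = 126.5 / 17.2
COP = 7.355

7.355


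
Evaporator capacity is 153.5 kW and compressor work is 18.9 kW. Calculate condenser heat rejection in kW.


Q_cond = Q_evap + W
Q_cond = 153.5 + 18.9
Q_cond = 172.4 kW

172.4


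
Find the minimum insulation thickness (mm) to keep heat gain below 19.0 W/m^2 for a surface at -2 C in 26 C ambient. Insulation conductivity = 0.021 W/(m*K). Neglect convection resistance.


dT = 26 - (-2) = 28 K
thickness = k * dT / q_max * 1000
thickness = 0.021 * 28 / 19.0 * 1000
thickness = 30.9 mm

30.9


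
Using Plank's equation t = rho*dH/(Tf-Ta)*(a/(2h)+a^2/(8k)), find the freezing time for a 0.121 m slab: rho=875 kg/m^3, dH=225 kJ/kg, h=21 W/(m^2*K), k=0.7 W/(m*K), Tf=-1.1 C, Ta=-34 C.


dT = -1.1 - (-34) = 32.9 K
term1 = a/(2h) = 0.121/(2*21) = 0.002880952381
term2 = a^2/(8k) = 0.121^2/(8*0.7) = 0.002614464286
t = rho*dH*1000/dT * (term1 + term2)
t = 875*225*1000/32.9 * (0.002880952381 + 0.002614464286)
t = 32885 s

32885


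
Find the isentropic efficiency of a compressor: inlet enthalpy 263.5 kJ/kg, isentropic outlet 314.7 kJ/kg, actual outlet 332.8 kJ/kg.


dh_ideal = 314.7 - 263.5 = 51.2 kJ/kg
dh_actual = 332.8 - 263.5 = 69.3 kJ/kg
eta_s = dh_ideal / dh_actual = 51.2 / 69.3
eta_s = 0.7388

0.7388


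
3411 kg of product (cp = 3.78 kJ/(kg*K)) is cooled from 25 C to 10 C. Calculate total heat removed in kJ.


dT = 25 - (10) = 15 K
Q = m * cp * dT = 3411 * 3.78 * 15
Q = 193404 kJ

193404


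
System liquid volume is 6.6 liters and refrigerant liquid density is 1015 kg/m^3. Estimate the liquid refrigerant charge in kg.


Charge = V * rho / 1000
Charge = 6.6 * 1015 / 1000
Charge = 6.7 kg

6.7


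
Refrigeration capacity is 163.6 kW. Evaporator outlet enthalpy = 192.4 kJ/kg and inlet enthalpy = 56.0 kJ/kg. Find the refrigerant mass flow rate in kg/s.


dh = 192.4 - 56.0 = 136.4 kJ/kg
m_dot = Q / dh = 163.6 / 136.4 = 1.1994 kg/s

1.1994


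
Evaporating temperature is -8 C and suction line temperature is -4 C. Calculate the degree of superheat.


Superheat = T_suction - T_evap
Superheat = -4 - (-8)
Superheat = 4 K

4


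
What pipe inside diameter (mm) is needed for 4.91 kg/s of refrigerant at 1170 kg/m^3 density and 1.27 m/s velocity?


A = m_dot / (rho * v) = 4.91 / (1170 * 1.27) = 0.003304394643 m^2
d = sqrt(4*A/pi) * 1000
d = 64.9 mm

64.9


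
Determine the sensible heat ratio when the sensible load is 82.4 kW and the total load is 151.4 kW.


SHR = Q_sensible / Q_total
SHR = 82.4 / 151.4
SHR = 0.544

0.544


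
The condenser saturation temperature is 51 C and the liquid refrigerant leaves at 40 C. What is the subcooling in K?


Subcooling = T_cond - T_liquid
Subcooling = 51 - 40
Subcooling = 11 K

11


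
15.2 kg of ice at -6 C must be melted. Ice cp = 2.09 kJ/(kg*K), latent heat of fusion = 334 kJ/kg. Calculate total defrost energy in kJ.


Sensible heat = cp * dT = 2.09 * 6 = 12.54 kJ/kg
Total per kg = 12.54 + 334 = 346.54 kJ/kg
Q = m * total = 15.2 * 346.54
Q = 5267.4 kJ

5267.4


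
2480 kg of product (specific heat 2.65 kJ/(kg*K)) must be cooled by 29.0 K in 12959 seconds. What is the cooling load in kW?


Q = m * cp * dT / t
Q = 2480 * 2.65 * 29.0 / 12959
Q = 14.707 kW

14.707


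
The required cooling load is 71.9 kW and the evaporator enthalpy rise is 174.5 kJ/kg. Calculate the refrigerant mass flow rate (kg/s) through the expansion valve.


m_dot = Q / dh
m_dot = 71.9 / 174.5
m_dot = 0.412 kg/s

0.412


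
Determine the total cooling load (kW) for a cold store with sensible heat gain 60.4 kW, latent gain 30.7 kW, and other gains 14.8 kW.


Q_total = Q_s + Q_l + Q_misc
Q_total = 60.4 + 30.7 + 14.8
Q_total = 105.9 kW

105.9


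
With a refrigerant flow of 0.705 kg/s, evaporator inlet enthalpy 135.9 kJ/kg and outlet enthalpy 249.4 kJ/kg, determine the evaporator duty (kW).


dh = 249.4 - 135.9 = 113.5 kJ/kg
Q_evap = m_dot * dh = 0.705 * 113.5
Q_evap = 80.02 kW

80.02


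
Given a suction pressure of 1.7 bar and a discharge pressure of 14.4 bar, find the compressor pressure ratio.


PR = P_high / P_low
PR = 14.4 / 1.7
PR = 8.471

8.471


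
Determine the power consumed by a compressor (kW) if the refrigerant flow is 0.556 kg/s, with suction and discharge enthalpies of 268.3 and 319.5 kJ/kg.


dh = 319.5 - 268.3 = 51.2 kJ/kg
W = m_dot * dh = 0.556 * 51.2 = 28.47 kW

28.47


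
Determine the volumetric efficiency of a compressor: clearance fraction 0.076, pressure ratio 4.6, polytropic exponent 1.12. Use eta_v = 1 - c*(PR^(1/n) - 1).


PR^(1/n) = 4.6^(1/1.12) = 3.90614233
eta_v = 1 - 0.076 * (3.90614233 - 1)
eta_v = 0.7791

0.7791


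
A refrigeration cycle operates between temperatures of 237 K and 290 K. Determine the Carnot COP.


dT = 290 - 237 = 53 K
COP_carnot = T_cold / dT = 237 / 53
COP_carnot = 4.472

4.472


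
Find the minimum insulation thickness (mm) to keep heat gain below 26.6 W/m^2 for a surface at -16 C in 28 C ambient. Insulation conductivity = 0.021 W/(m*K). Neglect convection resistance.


dT = 28 - (-16) = 44 K
thickness = k * dT / q_max * 1000
thickness = 0.021 * 44 / 26.6 * 1000
thickness = 34.7 mm

34.7


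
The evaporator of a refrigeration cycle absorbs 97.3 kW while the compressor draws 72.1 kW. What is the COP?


COP = Q_evap / W
COP = 97.3 / 72.1
COP = 1.35

1.35


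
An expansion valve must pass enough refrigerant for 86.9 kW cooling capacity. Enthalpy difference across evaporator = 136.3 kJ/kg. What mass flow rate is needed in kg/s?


m_dot = Q / dh
m_dot = 86.9 / 136.3
m_dot = 0.6376 kg/s

0.6376


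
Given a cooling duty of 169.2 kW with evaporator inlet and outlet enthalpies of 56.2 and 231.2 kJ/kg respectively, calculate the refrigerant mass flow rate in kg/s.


dh = 231.2 - 56.2 = 175.0 kJ/kg
m_dot = Q / dh = 169.2 / 175.0 = 0.9669 kg/s

0.9669


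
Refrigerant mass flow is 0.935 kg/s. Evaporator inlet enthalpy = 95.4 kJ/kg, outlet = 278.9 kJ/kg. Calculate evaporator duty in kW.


dh = 278.9 - 95.4 = 183.5 kJ/kg
Q_evap = m_dot * dh = 0.935 * 183.5
Q_evap = 171.57 kW

171.57


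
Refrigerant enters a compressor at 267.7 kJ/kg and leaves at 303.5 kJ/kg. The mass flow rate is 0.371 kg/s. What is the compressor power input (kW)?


dh = 303.5 - 267.7 = 35.8 kJ/kg
W = m_dot * dh = 0.371 * 35.8 = 13.28 kW

13.28


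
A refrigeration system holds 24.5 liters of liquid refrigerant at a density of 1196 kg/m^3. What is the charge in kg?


Charge = V * rho / 1000
Charge = 24.5 * 1196 / 1000
Charge = 29.3 kg

29.3


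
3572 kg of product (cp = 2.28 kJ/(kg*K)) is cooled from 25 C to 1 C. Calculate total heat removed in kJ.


dT = 25 - (1) = 24 K
Q = m * cp * dT = 3572 * 2.28 * 24
Q = 195460 kJ

195460


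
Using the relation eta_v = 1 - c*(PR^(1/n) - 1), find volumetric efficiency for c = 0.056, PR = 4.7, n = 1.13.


PR^(1/n) = 4.7^(1/1.13) = 3.93347927
eta_v = 1 - 0.056 * (3.93347927 - 1)
eta_v = 0.8357

0.8357


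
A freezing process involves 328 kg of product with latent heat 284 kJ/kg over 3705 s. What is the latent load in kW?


Q_lat = m * h_fg / t
Q_lat = 328 * 284 / 3705
Q_lat = 25.14 kW

25.14


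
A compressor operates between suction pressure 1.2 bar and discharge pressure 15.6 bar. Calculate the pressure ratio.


PR = P_high / P_low
PR = 15.6 / 1.2
PR = 13.0

13.0


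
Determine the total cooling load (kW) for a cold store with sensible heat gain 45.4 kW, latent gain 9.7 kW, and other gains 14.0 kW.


Q_total = Q_s + Q_l + Q_misc
Q_total = 45.4 + 9.7 + 14.0
Q_total = 69.1 kW

69.1


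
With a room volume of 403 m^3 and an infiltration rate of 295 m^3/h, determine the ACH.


ACH = flow / volume
ACH = 295 / 403
ACH = 0.732

0.732


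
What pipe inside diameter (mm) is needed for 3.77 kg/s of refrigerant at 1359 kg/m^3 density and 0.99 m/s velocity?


A = m_dot / (rho * v) = 3.77 / (1359 * 0.99) = 0.0028021198 m^2
d = sqrt(4*A/pi) * 1000
d = 59.7 mm

59.7


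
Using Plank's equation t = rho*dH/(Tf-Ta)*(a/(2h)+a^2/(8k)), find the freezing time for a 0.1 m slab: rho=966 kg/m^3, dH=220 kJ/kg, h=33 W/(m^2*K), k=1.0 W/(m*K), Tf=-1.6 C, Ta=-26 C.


dT = -1.6 - (-26) = 24.4 K
term1 = a/(2h) = 0.1/(2*33) = 0.001515151515
term2 = a^2/(8k) = 0.1^2/(8*1.0) = 0.00125
t = rho*dH*1000/dT * (term1 + term2)
t = 966*220*1000/24.4 * (0.001515151515 + 0.00125)
t = 24084 s

24084


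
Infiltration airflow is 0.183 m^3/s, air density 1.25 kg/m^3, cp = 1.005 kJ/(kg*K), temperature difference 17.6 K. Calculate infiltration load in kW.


Q = V_dot * rho * cp * dT
Q = 0.183 * 1.25 * 1.005 * 17.6
Q = 4.046 kW

4.046


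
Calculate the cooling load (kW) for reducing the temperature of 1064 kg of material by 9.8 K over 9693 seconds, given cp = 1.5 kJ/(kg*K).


Q = m * cp * dT / t
Q = 1064 * 1.5 * 9.8 / 9693
Q = 1.614 kW

1.614


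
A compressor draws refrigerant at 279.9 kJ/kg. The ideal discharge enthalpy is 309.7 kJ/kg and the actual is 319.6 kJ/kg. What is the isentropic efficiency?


dh_ideal = 309.7 - 279.9 = 29.8 kJ/kg
dh_actual = 319.6 - 279.9 = 39.7 kJ/kg
eta_s = dh_ideal / dh_actual = 29.8 / 39.7
eta_s = 0.7506

0.7506


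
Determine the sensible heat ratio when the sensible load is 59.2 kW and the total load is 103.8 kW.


SHR = Q_sensible / Q_total
SHR = 59.2 / 103.8
SHR = 0.57

0.57


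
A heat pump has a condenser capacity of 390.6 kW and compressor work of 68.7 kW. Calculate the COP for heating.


COP_hp = Q_cond / W
COP_hp = 390.6 / 68.7
COP_hp = 5.686

5.686


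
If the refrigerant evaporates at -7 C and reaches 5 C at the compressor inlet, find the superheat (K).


Superheat = T_suction - T_evap
Superheat = 5 - (-7)
Superheat = 12 K

12


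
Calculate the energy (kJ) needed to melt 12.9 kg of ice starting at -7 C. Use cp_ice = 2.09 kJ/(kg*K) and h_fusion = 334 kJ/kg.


Sensible heat = cp * dT = 2.09 * 7 = 14.63 kJ/kg
Total per kg = 14.63 + 334 = 348.63 kJ/kg
Q = m * total = 12.9 * 348.63
Q = 4497.3 kJ

4497.3


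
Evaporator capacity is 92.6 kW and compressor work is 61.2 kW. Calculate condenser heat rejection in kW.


Q_cond = Q_evap + W
Q_cond = 92.6 + 61.2
Q_cond = 153.8 kW

153.8


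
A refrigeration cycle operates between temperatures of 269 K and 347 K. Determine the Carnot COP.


dT = 347 - 269 = 78 K
COP_carnot = T_cold / dT = 269 / 78
COP_carnot = 3.449

3.449


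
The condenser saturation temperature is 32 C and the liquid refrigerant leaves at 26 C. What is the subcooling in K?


Subcooling = T_cond - T_liquid
Subcooling = 32 - 26
Subcooling = 6 K

6


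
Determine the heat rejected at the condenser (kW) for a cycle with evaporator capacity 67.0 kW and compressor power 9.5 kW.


Q_cond = Q_evap + W
Q_cond = 67.0 + 9.5
Q_cond = 76.5 kW

76.5


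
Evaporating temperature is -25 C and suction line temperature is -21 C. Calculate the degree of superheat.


Superheat = T_suction - T_evap
Superheat = -21 - (-25)
Superheat = 4 K

4


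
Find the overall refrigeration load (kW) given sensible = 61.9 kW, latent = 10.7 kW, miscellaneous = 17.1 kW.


Q_total = Q_s + Q_l + Q_misc
Q_total = 61.9 + 10.7 + 17.1
Q_total = 89.7 kW

89.7


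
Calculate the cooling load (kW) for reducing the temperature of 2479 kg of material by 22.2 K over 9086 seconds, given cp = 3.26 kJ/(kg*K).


Q = m * cp * dT / t
Q = 2479 * 3.26 * 22.2 / 9086
Q = 19.746 kW

19.746


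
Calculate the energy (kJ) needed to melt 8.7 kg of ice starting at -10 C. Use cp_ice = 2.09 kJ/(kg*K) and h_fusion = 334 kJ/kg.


Sensible heat = cp * dT = 2.09 * 10 = 20.9 kJ/kg
Total per kg = 20.9 + 334 = 354.9 kJ/kg
Q = m * total = 8.7 * 354.9
Q = 3087.6 kJ

3087.6


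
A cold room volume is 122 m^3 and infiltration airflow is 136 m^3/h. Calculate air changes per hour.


ACH = flow / volume
ACH = 136 / 122
ACH = 1.115

1.115


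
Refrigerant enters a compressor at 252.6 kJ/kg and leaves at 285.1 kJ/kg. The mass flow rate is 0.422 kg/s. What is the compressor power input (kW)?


dh = 285.1 - 252.6 = 32.5 kJ/kg
W = m_dot * dh = 0.422 * 32.5 = 13.72 kW

13.72


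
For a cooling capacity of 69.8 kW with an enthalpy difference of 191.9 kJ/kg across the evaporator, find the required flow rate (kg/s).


m_dot = Q / dh
m_dot = 69.8 / 191.9
m_dot = 0.3637 kg/s

0.3637


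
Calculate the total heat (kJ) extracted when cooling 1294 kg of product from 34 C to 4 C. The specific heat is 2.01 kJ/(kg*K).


dT = 34 - (4) = 30 K
Q = m * cp * dT = 1294 * 2.01 * 30
Q = 78028 kJ

78028


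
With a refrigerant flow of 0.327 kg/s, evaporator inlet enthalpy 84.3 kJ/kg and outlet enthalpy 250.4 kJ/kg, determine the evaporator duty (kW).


dh = 250.4 - 84.3 = 166.1 kJ/kg
Q_evap = m_dot * dh = 0.327 * 166.1
Q_evap = 54.31 kW

54.31


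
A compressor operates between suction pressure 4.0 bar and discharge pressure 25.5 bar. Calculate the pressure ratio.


PR = P_high / P_low
PR = 25.5 / 4.0
PR = 6.375

6.375


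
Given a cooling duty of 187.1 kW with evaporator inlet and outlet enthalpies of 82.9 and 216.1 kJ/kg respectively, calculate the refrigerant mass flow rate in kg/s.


dh = 216.1 - 82.9 = 133.2 kJ/kg
m_dot = Q / dh = 187.1 / 133.2 = 1.4047 kg/s

1.4047


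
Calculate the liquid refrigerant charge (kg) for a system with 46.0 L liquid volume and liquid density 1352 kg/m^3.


Charge = V * rho / 1000
Charge = 46.0 * 1352 / 1000
Charge = 62.19 kg

62.19


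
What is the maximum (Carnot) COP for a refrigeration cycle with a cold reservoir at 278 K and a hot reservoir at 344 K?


dT = 344 - 278 = 66 K
COP_carnot = T_cold / dT = 278 / 66
COP_carnot = 4.212

4.212


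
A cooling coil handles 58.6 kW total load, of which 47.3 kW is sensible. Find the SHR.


SHR = Q_sensible / Q_total
SHR = 47.3 / 58.6
SHR = 0.807

0.807


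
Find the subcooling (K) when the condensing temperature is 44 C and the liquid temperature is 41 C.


Subcooling = T_cond - T_liquid
Subcooling = 44 - 41
Subcooling = 3 K

3


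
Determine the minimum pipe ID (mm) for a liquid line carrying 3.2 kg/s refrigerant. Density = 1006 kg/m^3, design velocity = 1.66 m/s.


A = m_dot / (rho * v) = 3.2 / (1006 * 1.66) = 0.001916213562 m^2
d = sqrt(4*A/pi) * 1000
d = 49.4 mm

49.4


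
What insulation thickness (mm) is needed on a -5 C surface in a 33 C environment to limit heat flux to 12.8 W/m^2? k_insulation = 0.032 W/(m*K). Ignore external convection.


dT = 33 - (-5) = 38 K
thickness = k * dT / q_max * 1000
thickness = 0.032 * 38 / 12.8 * 1000
thickness = 95.0 mm

95.0


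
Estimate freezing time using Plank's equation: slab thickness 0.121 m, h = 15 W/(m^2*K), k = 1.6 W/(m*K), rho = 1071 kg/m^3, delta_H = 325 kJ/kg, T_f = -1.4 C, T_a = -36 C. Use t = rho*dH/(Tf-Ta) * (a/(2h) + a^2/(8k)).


dT = -1.4 - (-36) = 34.6 K
term1 = a/(2h) = 0.121/(2*15) = 0.004033333333
term2 = a^2/(8k) = 0.121^2/(8*1.6) = 0.001143828125
t = rho*dH*1000/dT * (term1 + term2)
t = 1071*325*1000/34.6 * (0.004033333333 + 0.001143828125)
t = 52082 s

52082


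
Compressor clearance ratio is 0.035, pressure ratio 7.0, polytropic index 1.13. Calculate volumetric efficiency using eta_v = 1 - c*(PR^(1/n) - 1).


PR^(1/n) = 7.0^(1/1.13) = 5.59595704
eta_v = 1 - 0.035 * (5.59595704 - 1)
eta_v = 0.8391

0.8391


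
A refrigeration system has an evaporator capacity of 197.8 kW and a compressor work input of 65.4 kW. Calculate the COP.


COP = Q_evap / W
COP = 197.8 / 65.4
COP = 3.024

3.024


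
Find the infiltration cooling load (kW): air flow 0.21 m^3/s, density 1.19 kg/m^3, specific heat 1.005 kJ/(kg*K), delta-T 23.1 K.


Q = V_dot * rho * cp * dT
Q = 0.21 * 1.19 * 1.005 * 23.1
Q = 5.802 kW

5.802


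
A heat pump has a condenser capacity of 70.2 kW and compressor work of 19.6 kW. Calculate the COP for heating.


COP_hp = Q_cond / W
COP_hp = 70.2 / 19.6
COP_hp = 3.582

3.582


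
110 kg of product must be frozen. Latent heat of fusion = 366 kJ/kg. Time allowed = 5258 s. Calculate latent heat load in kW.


Q_lat = m * h_fg / t
Q_lat = 110 * 366 / 5258
Q_lat = 7.66 kW

7.66


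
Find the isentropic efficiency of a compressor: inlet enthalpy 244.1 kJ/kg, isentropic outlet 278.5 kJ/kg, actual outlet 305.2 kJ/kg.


dh_ideal = 278.5 - 244.1 = 34.4 kJ/kg
dh_actual = 305.2 - 244.1 = 61.1 kJ/kg
eta_s = dh_ideal / dh_actual = 34.4 / 61.1
eta_s = 0.563

0.563


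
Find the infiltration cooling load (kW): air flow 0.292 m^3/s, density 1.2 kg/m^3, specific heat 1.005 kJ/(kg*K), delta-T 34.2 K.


Q = V_dot * rho * cp * dT
Q = 0.292 * 1.2 * 1.005 * 34.2
Q = 12.044 kW

12.044


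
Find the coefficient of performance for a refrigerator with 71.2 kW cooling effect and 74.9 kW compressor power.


COP = Q_evap / W
COP = 71.2 / 74.9
COP = 0.951

0.951


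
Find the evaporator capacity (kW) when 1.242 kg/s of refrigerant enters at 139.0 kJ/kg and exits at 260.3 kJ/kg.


dh = 260.3 - 139.0 = 121.3 kJ/kg
Q_evap = m_dot * dh = 1.242 * 121.3
Q_evap = 150.65 kW

150.65


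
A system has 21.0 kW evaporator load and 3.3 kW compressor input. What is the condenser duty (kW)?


Q_cond = Q_evap + W
Q_cond = 21.0 + 3.3
Q_cond = 24.3 kW

24.3


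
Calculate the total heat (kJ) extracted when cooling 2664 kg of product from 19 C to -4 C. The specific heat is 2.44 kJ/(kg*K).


dT = 19 - (-4) = 23 K
Q = m * cp * dT = 2664 * 2.44 * 23
Q = 149504 kJ

149504


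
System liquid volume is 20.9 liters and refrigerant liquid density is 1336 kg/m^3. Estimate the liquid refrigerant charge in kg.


Charge = V * rho / 1000
Charge = 20.9 * 1336 / 1000
Charge = 27.92 kg

27.92


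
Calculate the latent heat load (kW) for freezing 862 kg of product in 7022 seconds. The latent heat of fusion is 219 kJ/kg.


Q_lat = m * h_fg / t
Q_lat = 862 * 219 / 7022
Q_lat = 26.88 kW

26.88


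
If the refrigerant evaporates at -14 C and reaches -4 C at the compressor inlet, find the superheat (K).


Superheat = T_suction - T_evap
Superheat = -4 - (-14)
Superheat = 10 K

10


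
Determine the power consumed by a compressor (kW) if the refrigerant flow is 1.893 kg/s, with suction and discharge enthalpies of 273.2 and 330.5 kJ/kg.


dh = 330.5 - 273.2 = 57.3 kJ/kg
W = m_dot * dh = 1.893 * 57.3 = 108.47 kW

108.47


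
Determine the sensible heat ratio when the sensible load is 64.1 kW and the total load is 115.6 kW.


SHR = Q_sensible / Q_total
SHR = 64.1 / 115.6
SHR = 0.554

0.554


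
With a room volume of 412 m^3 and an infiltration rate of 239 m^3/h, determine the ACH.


ACH = flow / volume
ACH = 239 / 412
ACH = 0.58

0.58


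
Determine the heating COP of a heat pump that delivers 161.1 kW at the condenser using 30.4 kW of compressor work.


COP_hp = Q_cond / W
COP_hp = 161.1 / 30.4
COP_hp = 5.299

5.299


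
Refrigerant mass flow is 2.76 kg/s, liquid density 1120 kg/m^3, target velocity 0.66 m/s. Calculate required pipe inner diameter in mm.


A = m_dot / (rho * v) = 2.76 / (1120 * 0.66) = 0.003733766234 m^2
d = sqrt(4*A/pi) * 1000
d = 68.9 mm

68.9


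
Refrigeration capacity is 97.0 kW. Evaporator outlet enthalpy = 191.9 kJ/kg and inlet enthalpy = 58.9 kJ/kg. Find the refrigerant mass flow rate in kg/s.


dh = 191.9 - 58.9 = 133.0 kJ/kg
m_dot = Q / dh = 97.0 / 133.0 = 0.7293 kg/s

0.7293


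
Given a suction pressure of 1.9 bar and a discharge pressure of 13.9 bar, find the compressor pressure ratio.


PR = P_high / P_low
PR = 13.9 / 1.9
PR = 7.316

7.316
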